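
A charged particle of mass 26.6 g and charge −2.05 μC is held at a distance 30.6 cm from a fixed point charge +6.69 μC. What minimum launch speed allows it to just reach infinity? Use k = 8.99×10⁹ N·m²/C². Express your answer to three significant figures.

To just escape, total mechanical energy must reach zero at infinity: ½mv²_min + U = 0, so ½mv²_min = −U = |kQq|/r.
|U| = |kQq|/r = (8.99×10⁹ N·m²/C²)(6.69×10⁻⁶)(2.05×10⁻⁶)/(0.306) = 0.403 J.
v_min = √(2|U|/m) = √(2·0.403/0.0266) = 5.50 m/s.

5.50 m/s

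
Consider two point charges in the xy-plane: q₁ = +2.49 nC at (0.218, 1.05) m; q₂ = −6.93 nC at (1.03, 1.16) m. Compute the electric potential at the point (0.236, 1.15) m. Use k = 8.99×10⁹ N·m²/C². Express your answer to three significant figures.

Electric potential is a scalar, so the contributions from each charge add algebraically: V = Σ kqᵢ/rᵢ.
Distances from the field point to each charge: r₁ = 0.102 m, r₂ = 0.794 m.
V = k[(2.49×10⁻⁹)/(0.102) + (-6.93×10⁻⁹)/(0.794)] = 142 V.

142 V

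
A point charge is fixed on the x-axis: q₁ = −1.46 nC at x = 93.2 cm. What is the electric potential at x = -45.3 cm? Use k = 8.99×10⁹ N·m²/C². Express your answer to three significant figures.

-9.48 V

The total potential is the scalar sum of each charge's contribution, V = Σ kqᵢ/rᵢ.
V = k[(-1.46×10⁻⁹)/(1.39)] = -9.48 V.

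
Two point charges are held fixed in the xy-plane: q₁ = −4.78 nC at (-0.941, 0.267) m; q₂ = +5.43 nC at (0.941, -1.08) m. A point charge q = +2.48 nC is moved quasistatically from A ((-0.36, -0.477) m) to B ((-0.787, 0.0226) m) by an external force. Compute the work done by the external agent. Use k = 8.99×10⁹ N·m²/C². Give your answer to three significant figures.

For quasistatic motion the external work equals the change in potential energy: W_ext = qΔV = q(V_B − V_A).
At A: distances to the source charges are 0.944 m, 1.43 m; V_A = Σ kqᵢ/rᵢ = -11.5 V.
At B: distances to the source charges are 0.289 m, 2.05 m; V_B = Σ kqᵢ/rᵢ = -125 V.
ΔV = V_B − V_A = -113 V.
W_ext = qΔV = (2.48×10⁻⁹ C)(-113 V) = -2.81×10⁻⁷ J.

-2.81×10⁻⁷ J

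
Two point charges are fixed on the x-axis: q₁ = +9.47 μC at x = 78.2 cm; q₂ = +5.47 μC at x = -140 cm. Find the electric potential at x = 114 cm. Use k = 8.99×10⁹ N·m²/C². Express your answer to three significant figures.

2.57×10⁵ V

Electric potential is a scalar, so the contributions from each charge add algebraically: V = Σ kqᵢ/rᵢ.
Distances from the field point to each charge: r₁ = 0.358 m, r₂ = 2.54 m.
V = k[(9.47×10⁻⁶)/(0.358) + (5.47×10⁻⁶)/(2.54)] = 2.57×10⁵ V.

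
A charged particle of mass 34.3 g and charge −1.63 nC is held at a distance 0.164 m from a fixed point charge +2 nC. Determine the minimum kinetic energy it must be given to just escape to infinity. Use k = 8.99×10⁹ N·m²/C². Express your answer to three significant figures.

To just escape, total mechanical energy must reach zero at infinity: ½mv²_min + U = 0, so ½mv²_min = −U = |kQq|/r.
|U| = |kQq|/r = (8.99×10⁹ N·m²/C²)(2.00×10⁻⁹)(1.63×10⁻⁹)/(0.164) = 1.79×10⁻⁷ J.

1.79×10⁻⁷ J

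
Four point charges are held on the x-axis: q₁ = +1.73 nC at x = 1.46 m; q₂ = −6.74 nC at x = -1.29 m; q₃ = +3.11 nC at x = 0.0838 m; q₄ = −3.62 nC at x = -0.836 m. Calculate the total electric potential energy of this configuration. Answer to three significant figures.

The assembly work is the sum of pairwise potential energies, U = Σ_{i<j} kqᵢqⱼ/rᵢⱼ.
Pair separations: r₁₂ = 2.75 m, r₁₃ = 1.38 m, r₁₄ = 2.30 m, r₂₃ = 1.37 m, r₂₄ = 0.454 m, r₃₄ = 0.920 m.
Summing all 6 pair terms gives U = 2.08×10⁻⁷ J.

2.08×10⁻⁷ J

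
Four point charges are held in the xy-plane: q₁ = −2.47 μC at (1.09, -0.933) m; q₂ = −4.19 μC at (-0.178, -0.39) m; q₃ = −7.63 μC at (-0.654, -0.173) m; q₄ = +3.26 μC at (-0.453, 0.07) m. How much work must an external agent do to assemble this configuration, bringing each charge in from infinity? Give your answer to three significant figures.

-0.272 J

The work to assemble the configuration equals its total potential energy, U = Σ kqᵢqⱼ/rᵢⱼ over all pairs.
Pair separations: r₁₂ = 1.38 m, r₁₃ = 1.90 m, r₁₄ = 1.84 m, r₂₃ = 0.523 m, r₂₄ = 0.536 m, r₃₄ = 0.315 m.
Summing all 6 pair terms gives U = -0.272 J.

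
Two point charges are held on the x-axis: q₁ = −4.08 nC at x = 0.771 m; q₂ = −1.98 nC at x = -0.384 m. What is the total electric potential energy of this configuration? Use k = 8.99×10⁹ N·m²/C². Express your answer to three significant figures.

6.29×10⁻⁸ J

The assembly work is the sum of pairwise potential energies, U = Σ_{i<j} kqᵢqⱼ/rᵢⱼ.
Pair separations: r₁₂ = 1.16 m.
U = (6.29×10⁻⁸) = 6.29×10⁻⁸ J.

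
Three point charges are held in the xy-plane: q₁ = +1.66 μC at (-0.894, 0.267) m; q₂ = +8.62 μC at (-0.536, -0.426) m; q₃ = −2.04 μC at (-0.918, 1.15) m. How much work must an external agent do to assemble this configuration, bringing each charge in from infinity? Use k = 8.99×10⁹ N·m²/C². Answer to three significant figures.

0.0330 J

The work to assemble the configuration equals its total potential energy, U = Σ kqᵢqⱼ/rᵢⱼ over all pairs.
Pair separations: r₁₂ = 0.780 m, r₁₃ = 0.883 m, r₂₃ = 1.62 m.
U = (0.165) + (-0.0345) + (-0.0975) = 0.0330 J.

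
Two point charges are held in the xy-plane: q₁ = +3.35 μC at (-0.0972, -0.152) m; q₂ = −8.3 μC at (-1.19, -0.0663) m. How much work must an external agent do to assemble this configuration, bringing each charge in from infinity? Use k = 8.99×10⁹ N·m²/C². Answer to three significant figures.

The assembly work is the sum of pairwise potential energies, U = Σ_{i<j} kqᵢqⱼ/rᵢⱼ.
Pair separations: r₁₂ = 1.10 m.
U = (-0.228) = -0.228 J.

-0.228 J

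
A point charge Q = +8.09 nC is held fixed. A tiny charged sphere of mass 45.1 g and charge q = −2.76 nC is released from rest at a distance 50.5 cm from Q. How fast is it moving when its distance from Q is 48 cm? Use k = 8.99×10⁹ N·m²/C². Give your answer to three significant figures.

Only the electrostatic force acts, so mechanical energy is conserved: ½mv² = U₁ − U₂ = kQq(1/r₁ − 1/r₂).
U₁ − U₂ = (8.99×10⁹ N·m²/C²)(8.09×10⁻⁹ C)(-2.76×10⁻⁹ C)(1/0.505 − 1/0.480) = 2.07×10⁻⁸ J.
v = √(2·2.07×10⁻⁸/0.0451) = 9.58×10⁻⁴ m/s.

9.58×10⁻⁴ m/s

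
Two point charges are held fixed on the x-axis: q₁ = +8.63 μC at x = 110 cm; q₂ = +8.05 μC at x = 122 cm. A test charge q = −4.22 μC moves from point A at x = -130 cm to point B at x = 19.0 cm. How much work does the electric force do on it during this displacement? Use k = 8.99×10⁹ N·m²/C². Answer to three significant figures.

The work done by the electric force is W_field = −ΔU = −q(V_B − V_A) = q(V_A − V_B).
At A: distances to the source charges are 2.40 m, 2.52 m; V_A = Σ kqᵢ/rᵢ = 6.10×10⁴ V.
At B: distances to the source charges are 0.910 m, 1.03 m; V_B = Σ kqᵢ/rᵢ = 1.56×10⁵ V.
ΔV = V_B − V_A = 9.45×10⁴ V.
W_field = −qΔV = −(-4.22×10⁻⁶ C)(9.45×10⁴ V) = 0.399 J.

0.399 J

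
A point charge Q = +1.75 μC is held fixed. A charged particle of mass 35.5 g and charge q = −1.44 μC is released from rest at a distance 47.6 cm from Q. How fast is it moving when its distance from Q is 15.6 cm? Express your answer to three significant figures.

Only the electrostatic force acts, so mechanical energy is conserved: ½mv² = U₁ − U₂ = kQq(1/r₁ − 1/r₂).
U₁ − U₂ = (8.99×10⁹ N·m²/C²)(1.75×10⁻⁶ C)(-1.44×10⁻⁶ C)(1/0.476 − 1/0.156) = 0.0976 J.
v = √(2·0.0976/0.0355) = 2.35 m/s.

2.35 m/s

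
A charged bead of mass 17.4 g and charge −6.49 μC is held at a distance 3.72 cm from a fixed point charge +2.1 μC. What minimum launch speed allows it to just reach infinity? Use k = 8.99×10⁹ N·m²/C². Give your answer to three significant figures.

To just escape, total mechanical energy must reach zero at infinity: ½mv²_min + U = 0, so ½mv²_min = −U = |kQq|/r.
|U| = |kQq|/r = (8.99×10⁹ N·m²/C²)(2.10×10⁻⁶)(6.49×10⁻⁶)/(0.0372) = 3.29 J.
v_min = √(2|U|/m) = √(2·3.29/0.0174) = 19.5 m/s.

19.5 m/s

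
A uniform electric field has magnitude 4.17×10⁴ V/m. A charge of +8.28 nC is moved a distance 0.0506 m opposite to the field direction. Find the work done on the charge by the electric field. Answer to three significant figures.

The potential change for a displacement 0.0506 m opposite to the field direction is ΔV = +Ed = 2110 V.
W_field = −qΔV = -1.75×10⁻⁵ J.

-1.75×10⁻⁵ J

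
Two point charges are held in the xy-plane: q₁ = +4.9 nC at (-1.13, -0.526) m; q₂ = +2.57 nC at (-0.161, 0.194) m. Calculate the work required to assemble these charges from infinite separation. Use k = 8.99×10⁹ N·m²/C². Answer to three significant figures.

The work to assemble the configuration equals its total potential energy, U = Σ kqᵢqⱼ/rᵢⱼ over all pairs.
Pair separations: r₁₂ = 1.21 m.
U = (9.38×10⁻⁸) = 9.38×10⁻⁸ J.

9.38×10⁻⁸ J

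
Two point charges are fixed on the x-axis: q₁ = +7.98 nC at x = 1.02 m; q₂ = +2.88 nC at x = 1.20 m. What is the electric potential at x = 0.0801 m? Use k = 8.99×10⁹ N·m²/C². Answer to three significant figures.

Electric potential is a scalar, so the contributions from each charge add algebraically: V = Σ kqᵢ/rᵢ.
Distances from the field point to each charge: r₁ = 0.940 m, r₂ = 1.12 m.
V = k[(7.98×10⁻⁹)/(0.940) + (2.88×10⁻⁹)/(1.12)] = 99.4 V.

99.4 V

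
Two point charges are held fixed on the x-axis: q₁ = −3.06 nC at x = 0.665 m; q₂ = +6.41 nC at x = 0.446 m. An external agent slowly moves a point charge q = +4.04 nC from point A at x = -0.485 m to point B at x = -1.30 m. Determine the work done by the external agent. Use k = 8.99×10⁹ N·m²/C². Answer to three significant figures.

-7.66×10⁻⁸ J

For quasistatic motion the external work equals the change in potential energy: W_ext = qΔV = q(V_B − V_A).
At A: distances to the source charges are 1.15 m, 0.931 m; V_A = Σ kqᵢ/rᵢ = 38.0 V.
At B: distances to the source charges are 1.97 m, 1.75 m; V_B = Σ kqᵢ/rᵢ = 19.0 V.
ΔV = V_B − V_A = -19.0 V.
W_ext = qΔV = (4.04×10⁻⁹ C)(-19.0 V) = -7.66×10⁻⁸ J.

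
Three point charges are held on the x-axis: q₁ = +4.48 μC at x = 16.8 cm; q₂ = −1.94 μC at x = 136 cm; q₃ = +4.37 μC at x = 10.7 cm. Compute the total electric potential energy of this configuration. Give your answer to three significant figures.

The work to assemble the configuration equals its total potential energy, U = Σ kqᵢqⱼ/rᵢⱼ over all pairs.
Pair separations: r₁₂ = 1.19 m, r₁₃ = 0.0610 m, r₂₃ = 1.25 m.
U = (-0.0655) + (2.89) + (-0.0608) = 2.76 J.

2.76 J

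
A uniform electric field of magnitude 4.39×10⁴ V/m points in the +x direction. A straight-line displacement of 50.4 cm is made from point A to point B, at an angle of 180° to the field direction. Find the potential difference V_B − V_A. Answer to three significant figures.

Only the component of displacement along E changes the potential: ΔV = −E·d·cosθ.
ΔV = −(4.39×10⁴ V/m)(0.504 m)cos180° = 2.21×10⁴ V.

2.21×10⁴ V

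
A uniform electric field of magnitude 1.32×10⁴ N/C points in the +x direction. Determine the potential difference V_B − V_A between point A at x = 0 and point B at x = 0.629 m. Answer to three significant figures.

In a uniform field, potential decreases in the direction of E: V_B − V_A = −E·Δx.
V_B − V_A = −(1.32×10⁴ V/m)(0.629 m) = -8300 V.

-8300 V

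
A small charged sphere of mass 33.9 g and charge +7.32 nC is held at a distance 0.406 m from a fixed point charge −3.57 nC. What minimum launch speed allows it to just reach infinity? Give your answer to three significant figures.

5.84×10⁻³ m/s

To just escape, total mechanical energy must reach zero at infinity: ½mv²_min + U = 0, so ½mv²_min = −U = |kQq|/r.
|U| = |kQq|/r = (8.99×10⁹ N·m²/C²)(3.57×10⁻⁹)(7.32×10⁻⁹)/(0.406) = 5.79×10⁻⁷ J.
v_min = √(2|U|/m) = √(2·5.79×10⁻⁷/0.0339) = 5.84×10⁻³ m/s.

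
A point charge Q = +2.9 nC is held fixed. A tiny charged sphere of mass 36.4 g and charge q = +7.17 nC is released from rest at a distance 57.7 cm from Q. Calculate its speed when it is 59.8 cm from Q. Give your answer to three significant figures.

7.91×10⁻⁴ m/s

Only the electrostatic force acts, so mechanical energy is conserved: ½mv² = U₁ − U₂ = kQq(1/r₁ − 1/r₂).
U₁ − U₂ = (8.99×10⁹ N·m²/C²)(2.90×10⁻⁹ C)(7.17×10⁻⁹ C)(1/0.577 − 1/0.598) = 1.14×10⁻⁸ J.
v = √(2·1.14×10⁻⁸/0.0364) = 7.91×10⁻⁴ m/s.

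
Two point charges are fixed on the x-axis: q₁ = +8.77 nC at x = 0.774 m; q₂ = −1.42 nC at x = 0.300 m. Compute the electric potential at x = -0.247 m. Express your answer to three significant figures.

Electric potential is a scalar, so the contributions from each charge add algebraically: V = Σ kqᵢ/rᵢ.
Distances from the field point to each charge: r₁ = 1.02 m, r₂ = 0.547 m.
V = k[(8.77×10⁻⁹)/(1.02) + (-1.42×10⁻⁹)/(0.547)] = 53.9 V.

53.9 V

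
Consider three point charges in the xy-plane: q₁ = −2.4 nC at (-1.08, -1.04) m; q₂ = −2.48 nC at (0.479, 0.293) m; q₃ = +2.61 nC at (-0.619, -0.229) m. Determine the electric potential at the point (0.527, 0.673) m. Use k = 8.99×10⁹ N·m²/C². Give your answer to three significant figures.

The total potential is the scalar sum of each charge's contribution, V = Σ kqᵢ/rᵢ.
Distances from the field point to each charge: r₁ = 2.35 m, r₂ = 0.383 m, r₃ = 1.46 m.
V = k[(-2.40×10⁻⁹)/(2.35) + (-2.48×10⁻⁹)/(0.383) + (2.61×10⁻⁹)/(1.46)] = -51.3 V.

-51.3 V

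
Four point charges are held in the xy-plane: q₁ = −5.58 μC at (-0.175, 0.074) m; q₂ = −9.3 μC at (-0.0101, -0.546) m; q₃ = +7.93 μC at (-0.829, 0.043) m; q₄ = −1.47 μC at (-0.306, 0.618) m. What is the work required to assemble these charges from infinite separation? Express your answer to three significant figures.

-0.438 J

The work to assemble the configuration equals its total potential energy, U = Σ kqᵢqⱼ/rᵢⱼ over all pairs.
Pair separations: r₁₂ = 0.642 m, r₁₃ = 0.655 m, r₁₄ = 0.560 m, r₂₃ = 1.01 m, r₂₄ = 1.20 m, r₃₄ = 0.777 m.
Summing all 6 pair terms gives U = -0.438 J.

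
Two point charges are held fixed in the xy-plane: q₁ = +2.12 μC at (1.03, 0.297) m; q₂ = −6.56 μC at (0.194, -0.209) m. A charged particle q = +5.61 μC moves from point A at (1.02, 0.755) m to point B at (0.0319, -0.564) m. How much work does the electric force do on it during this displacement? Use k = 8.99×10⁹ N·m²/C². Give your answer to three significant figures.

The work done by the electric force is W_field = −ΔU = −q(V_B − V_A) = q(V_A − V_B).
At A: distances to the source charges are 0.458 m, 1.27 m; V_A = Σ kqᵢ/rᵢ = -4850 V.
At B: distances to the source charges are 1.32 m, 0.390 m; V_B = Σ kqᵢ/rᵢ = -1.37×10⁵ V.
ΔV = V_B − V_A = -1.32×10⁵ V.
W_field = −qΔV = −(5.61×10⁻⁶ C)(-1.32×10⁵ V) = 0.739 J.

0.739 J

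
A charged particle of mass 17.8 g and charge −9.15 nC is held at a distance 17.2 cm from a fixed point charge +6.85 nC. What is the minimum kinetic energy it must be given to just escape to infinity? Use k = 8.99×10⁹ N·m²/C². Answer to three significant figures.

3.28×10⁻⁶ J

To just escape, total mechanical energy must reach zero at infinity: ½mv²_min + U = 0, so ½mv²_min = −U = |kQq|/r.
|U| = |kQq|/r = (8.99×10⁹ N·m²/C²)(6.85×10⁻⁹)(9.15×10⁻⁹)/(0.172) = 3.28×10⁻⁶ J.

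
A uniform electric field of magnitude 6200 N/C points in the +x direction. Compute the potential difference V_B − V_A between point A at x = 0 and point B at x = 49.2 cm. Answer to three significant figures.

-3050 V

In a uniform field, potential decreases in the direction of E: V_B − V_A = −E·Δx.
V_B − V_A = −(6200 V/m)(0.492 m) = -3050 V.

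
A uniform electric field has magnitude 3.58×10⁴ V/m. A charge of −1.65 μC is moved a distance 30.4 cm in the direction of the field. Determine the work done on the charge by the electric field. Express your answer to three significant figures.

-0.0180 J

The potential change for a displacement 30.4 cm in the direction of the field is ΔV = −Ed = -1.09×10⁴ V.
W_field = −qΔV = -0.0180 J.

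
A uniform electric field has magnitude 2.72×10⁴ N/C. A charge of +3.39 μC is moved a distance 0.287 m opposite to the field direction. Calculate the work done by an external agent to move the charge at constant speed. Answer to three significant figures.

0.0265 J

The potential change for a displacement 0.287 m opposite to the field direction is ΔV = +Ed = 7810 V.
W_ext = qΔV = 0.0265 J.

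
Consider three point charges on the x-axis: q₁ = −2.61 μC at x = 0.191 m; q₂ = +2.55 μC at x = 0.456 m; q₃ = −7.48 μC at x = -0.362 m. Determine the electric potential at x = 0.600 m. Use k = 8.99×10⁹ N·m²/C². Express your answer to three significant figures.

3.19×10⁴ V

Electric potential is a scalar, so the contributions from each charge add algebraically: V = Σ kqᵢ/rᵢ.
Distances from the field point to each charge: r₁ = 0.409 m, r₂ = 0.144 m, r₃ = 0.962 m.
V = k[(-2.61×10⁻⁶)/(0.409) + (2.55×10⁻⁶)/(0.144) + (-7.48×10⁻⁶)/(0.962)] = 3.19×10⁴ V.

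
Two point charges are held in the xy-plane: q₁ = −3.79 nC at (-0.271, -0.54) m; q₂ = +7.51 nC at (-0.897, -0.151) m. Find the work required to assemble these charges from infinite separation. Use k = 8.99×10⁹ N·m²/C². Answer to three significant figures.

-3.47×10⁻⁷ J

The assembly work is the sum of pairwise potential energies, U = Σ_{i<j} kqᵢqⱼ/rᵢⱼ.
Pair separations: r₁₂ = 0.737 m.
U = (-3.47×10⁻⁷) = -3.47×10⁻⁷ J.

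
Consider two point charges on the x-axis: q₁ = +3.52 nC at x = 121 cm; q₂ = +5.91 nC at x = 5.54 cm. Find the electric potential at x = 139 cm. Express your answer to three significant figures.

216 V

Electric potential is a scalar, so the contributions from each charge add algebraically: V = Σ kqᵢ/rᵢ.
Distances from the field point to each charge: r₁ = 0.180 m, r₂ = 1.33 m.
V = k[(3.52×10⁻⁹)/(0.180) + (5.91×10⁻⁹)/(1.33)] = 216 V.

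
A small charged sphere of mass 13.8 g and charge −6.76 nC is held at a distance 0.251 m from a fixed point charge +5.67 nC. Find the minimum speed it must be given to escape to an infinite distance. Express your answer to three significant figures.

To just escape, total mechanical energy must reach zero at infinity: ½mv²_min + U = 0, so ½mv²_min = −U = |kQq|/r.
|U| = |kQq|/r = (8.99×10⁹ N·m²/C²)(5.67×10⁻⁹)(6.76×10⁻⁹)/(0.251) = 1.37×10⁻⁶ J.
v_min = √(2|U|/m) = √(2·1.37×10⁻⁶/0.0138) = 0.0141 m/s.

0.0141 m/s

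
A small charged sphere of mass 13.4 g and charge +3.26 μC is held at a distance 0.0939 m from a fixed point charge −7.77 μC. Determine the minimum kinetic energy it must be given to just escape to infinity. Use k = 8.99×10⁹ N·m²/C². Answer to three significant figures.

2.43 J

To just escape, total mechanical energy must reach zero at infinity: ½mv²_min + U = 0, so ½mv²_min = −U = |kQq|/r.
|U| = |kQq|/r = (8.99×10⁹ N·m²/C²)(7.77×10⁻⁶)(3.26×10⁻⁶)/(0.0939) = 2.43 J.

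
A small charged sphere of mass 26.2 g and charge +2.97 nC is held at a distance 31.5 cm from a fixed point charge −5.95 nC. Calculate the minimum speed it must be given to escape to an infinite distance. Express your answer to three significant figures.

To just escape, total mechanical energy must reach zero at infinity: ½mv²_min + U = 0, so ½mv²_min = −U = |kQq|/r.
|U| = |kQq|/r = (8.99×10⁹ N·m²/C²)(5.95×10⁻⁹)(2.97×10⁻⁹)/(0.315) = 5.04×10⁻⁷ J.
v_min = √(2|U|/m) = √(2·5.04×10⁻⁷/0.0262) = 6.20×10⁻³ m/s.

6.20×10⁻³ m/s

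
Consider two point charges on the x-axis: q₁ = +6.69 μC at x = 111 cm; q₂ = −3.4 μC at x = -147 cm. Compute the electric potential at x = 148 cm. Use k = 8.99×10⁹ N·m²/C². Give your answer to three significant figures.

1.52×10⁵ V

Electric potential is a scalar, so the contributions from each charge add algebraically: V = Σ kqᵢ/rᵢ.
Distances from the field point to each charge: r₁ = 0.370 m, r₂ = 2.95 m.
V = k[(6.69×10⁻⁶)/(0.370) + (-3.40×10⁻⁶)/(2.95)] = 1.52×10⁵ V.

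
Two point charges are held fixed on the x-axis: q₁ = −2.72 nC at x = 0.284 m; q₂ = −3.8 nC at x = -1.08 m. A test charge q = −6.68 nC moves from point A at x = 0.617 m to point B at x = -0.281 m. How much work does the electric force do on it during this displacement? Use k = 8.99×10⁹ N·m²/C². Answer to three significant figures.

5.03×10⁻⁸ J

The work done by the electric force is W_field = −ΔU = −q(V_B − V_A) = q(V_A − V_B).
At A: distances to the source charges are 0.333 m, 1.70 m; V_A = Σ kqᵢ/rᵢ = -93.6 V.
At B: distances to the source charges are 0.565 m, 0.799 m; V_B = Σ kqᵢ/rᵢ = -86.0 V.
ΔV = V_B − V_A = 7.53 V.
W_field = −qΔV = −(-6.68×10⁻⁹ C)(7.53 V) = 5.03×10⁻⁸ J.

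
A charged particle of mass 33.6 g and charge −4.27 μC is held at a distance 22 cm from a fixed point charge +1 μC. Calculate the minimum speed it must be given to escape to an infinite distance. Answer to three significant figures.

To just escape, total mechanical energy must reach zero at infinity: ½mv²_min + U = 0, so ½mv²_min = −U = |kQq|/r.
|U| = |kQq|/r = (8.99×10⁹ N·m²/C²)(1.00×10⁻⁶)(4.27×10⁻⁶)/(0.220) = 0.174 J.
v_min = √(2|U|/m) = √(2·0.174/0.0336) = 3.22 m/s.

3.22 m/s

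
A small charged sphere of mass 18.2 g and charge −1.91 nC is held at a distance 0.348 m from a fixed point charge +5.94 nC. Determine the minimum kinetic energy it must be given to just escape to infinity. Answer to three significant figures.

2.93×10⁻⁷ J

To just escape, total mechanical energy must reach zero at infinity: ½mv²_min + U = 0, so ½mv²_min = −U = |kQq|/r.
|U| = |kQq|/r = (8.99×10⁹ N·m²/C²)(5.94×10⁻⁹)(1.91×10⁻⁹)/(0.348) = 2.93×10⁻⁷ J.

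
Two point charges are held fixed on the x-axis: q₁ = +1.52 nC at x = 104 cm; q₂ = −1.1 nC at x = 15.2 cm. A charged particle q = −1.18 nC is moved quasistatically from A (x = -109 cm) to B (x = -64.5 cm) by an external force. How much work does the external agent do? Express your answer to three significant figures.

For quasistatic motion the external work equals the change in potential energy: W_ext = qΔV = q(V_B − V_A).
At A: distances to the source charges are 2.13 m, 1.24 m; V_A = Σ kqᵢ/rᵢ = -1.55 V.
At B: distances to the source charges are 1.69 m, 0.797 m; V_B = Σ kqᵢ/rᵢ = -4.30 V.
ΔV = V_B − V_A = -2.75 V.
W_ext = qΔV = (-1.18×10⁻⁹ C)(-2.75 V) = 3.25×10⁻⁹ J.

3.25×10⁻⁹ J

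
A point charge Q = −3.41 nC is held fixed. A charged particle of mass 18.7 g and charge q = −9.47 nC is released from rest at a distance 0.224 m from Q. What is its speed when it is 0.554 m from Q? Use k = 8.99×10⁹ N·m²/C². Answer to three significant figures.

9.09×10⁻³ m/s

Only the electrostatic force acts, so mechanical energy is conserved: ½mv² = U₁ − U₂ = kQq(1/r₁ − 1/r₂).
U₁ − U₂ = (8.99×10⁹ N·m²/C²)(-3.41×10⁻⁹ C)(-9.47×10⁻⁹ C)(1/0.224 − 1/0.554) = 7.72×10⁻⁷ J.
v = √(2·7.72×10⁻⁷/0.0187) = 9.09×10⁻³ m/s.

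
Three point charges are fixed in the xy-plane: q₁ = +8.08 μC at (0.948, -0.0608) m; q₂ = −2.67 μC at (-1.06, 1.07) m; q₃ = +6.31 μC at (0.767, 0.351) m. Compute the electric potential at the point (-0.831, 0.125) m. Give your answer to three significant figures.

Electric potential is a scalar, so the contributions from each charge add algebraically: V = Σ kqᵢ/rᵢ.
Distances from the field point to each charge: r₁ = 1.79 m, r₂ = 0.972 m, r₃ = 1.61 m.
V = k[(8.08×10⁻⁶)/(1.79) + (-2.67×10⁻⁶)/(0.972) + (6.31×10⁻⁶)/(1.61)] = 5.11×10⁴ V.

5.11×10⁴ V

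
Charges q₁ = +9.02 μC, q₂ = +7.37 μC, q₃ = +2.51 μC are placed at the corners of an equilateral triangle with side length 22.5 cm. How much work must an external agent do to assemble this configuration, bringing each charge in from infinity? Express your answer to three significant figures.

The assembly work is the sum of pairwise potential energies, U = Σ_{i<j} kqᵢqⱼ/rᵢⱼ.
All three pair separations equal the side length, 0.225 m.
U = (2.66) + (0.905) + (0.739) = 4.30 J.

4.30 J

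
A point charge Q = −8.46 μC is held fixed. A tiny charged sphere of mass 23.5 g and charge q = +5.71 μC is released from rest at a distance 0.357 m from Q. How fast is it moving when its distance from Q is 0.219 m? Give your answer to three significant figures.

8.08 m/s

Only the electrostatic force acts, so mechanical energy is conserved: ½mv² = U₁ − U₂ = kQq(1/r₁ − 1/r₂).
U₁ − U₂ = (8.99×10⁹ N·m²/C²)(-8.46×10⁻⁶ C)(5.71×10⁻⁶ C)(1/0.357 − 1/0.219) = 0.767 J.
v = √(2·0.767/0.0235) = 8.08 m/s.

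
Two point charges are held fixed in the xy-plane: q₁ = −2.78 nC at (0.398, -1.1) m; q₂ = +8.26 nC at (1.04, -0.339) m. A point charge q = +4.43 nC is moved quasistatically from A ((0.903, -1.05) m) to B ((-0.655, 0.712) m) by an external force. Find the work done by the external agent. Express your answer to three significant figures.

-1.24×10⁻⁷ J

For quasistatic motion the external work equals the change in potential energy: W_ext = qΔV = q(V_B − V_A).
At A: distances to the source charges are 0.507 m, 0.724 m; V_A = Σ kqᵢ/rᵢ = 53.3 V.
At B: distances to the source charges are 2.10 m, 1.99 m; V_B = Σ kqᵢ/rᵢ = 25.3 V.
ΔV = V_B − V_A = -28.0 V.
W_ext = qΔV = (4.43×10⁻⁹ C)(-28.0 V) = -1.24×10⁻⁷ J.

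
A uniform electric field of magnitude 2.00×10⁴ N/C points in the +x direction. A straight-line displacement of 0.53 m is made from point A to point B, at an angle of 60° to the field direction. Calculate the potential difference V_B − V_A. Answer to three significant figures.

Only the component of displacement along E changes the potential: ΔV = −E·d·cosθ.
ΔV = −(2.00×10⁴ V/m)(0.530 m)cos60° = -5300 V.

-5300 V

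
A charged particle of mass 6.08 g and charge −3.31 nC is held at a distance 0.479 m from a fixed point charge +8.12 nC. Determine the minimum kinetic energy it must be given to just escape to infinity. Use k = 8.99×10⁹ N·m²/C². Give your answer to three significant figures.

5.04×10⁻⁷ J

To just escape, total mechanical energy must reach zero at infinity: ½mv²_min + U = 0, so ½mv²_min = −U = |kQq|/r.
|U| = |kQq|/r = (8.99×10⁹ N·m²/C²)(8.12×10⁻⁹)(3.31×10⁻⁹)/(0.479) = 5.04×10⁻⁷ J.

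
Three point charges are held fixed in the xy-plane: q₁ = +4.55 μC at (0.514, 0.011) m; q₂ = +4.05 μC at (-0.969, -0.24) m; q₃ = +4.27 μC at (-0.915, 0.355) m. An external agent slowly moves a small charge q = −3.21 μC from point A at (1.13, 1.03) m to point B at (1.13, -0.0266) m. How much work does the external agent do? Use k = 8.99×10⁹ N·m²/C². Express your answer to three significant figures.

For quasistatic motion the external work equals the change in potential energy: W_ext = qΔV = q(V_B − V_A).
At A: distances to the source charges are 1.19 m, 2.45 m, 2.15 m; V_A = Σ kqᵢ/rᵢ = 6.70×10⁴ V.
At B: distances to the source charges are 0.617 m, 2.11 m, 2.08 m; V_B = Σ kqᵢ/rᵢ = 1.02×10⁵ V.
ΔV = V_B − V_A = 3.50×10⁴ V.
W_ext = qΔV = (-3.21×10⁻⁶ C)(3.50×10⁴ V) = -0.112 J.

-0.112 J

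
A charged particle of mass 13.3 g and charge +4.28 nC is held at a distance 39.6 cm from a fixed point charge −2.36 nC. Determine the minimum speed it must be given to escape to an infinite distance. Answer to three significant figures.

To just escape, total mechanical energy must reach zero at infinity: ½mv²_min + U = 0, so ½mv²_min = −U = |kQq|/r.
|U| = |kQq|/r = (8.99×10⁹ N·m²/C²)(2.36×10⁻⁹)(4.28×10⁻⁹)/(0.396) = 2.29×10⁻⁷ J.
v_min = √(2|U|/m) = √(2·2.29×10⁻⁷/0.0133) = 5.87×10⁻³ m/s.

5.87×10⁻³ m/s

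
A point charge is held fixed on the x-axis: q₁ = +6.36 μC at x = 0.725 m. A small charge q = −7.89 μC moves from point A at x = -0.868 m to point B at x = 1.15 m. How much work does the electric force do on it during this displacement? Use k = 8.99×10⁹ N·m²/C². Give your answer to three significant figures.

0.778 J

The work done by the electric force is W_field = −ΔU = −q(V_B − V_A) = q(V_A − V_B).
At A: distance to the source charge is 1.59 m; V_A = kq₁/r = 3.59×10⁴ V.
At B: distance to the source charge is 0.425 m; V_B = kq₁/r = 1.35×10⁵ V.
ΔV = V_B − V_A = 9.86×10⁴ V.
W_field = −qΔV = −(-7.89×10⁻⁶ C)(9.86×10⁴ V) = 0.778 J.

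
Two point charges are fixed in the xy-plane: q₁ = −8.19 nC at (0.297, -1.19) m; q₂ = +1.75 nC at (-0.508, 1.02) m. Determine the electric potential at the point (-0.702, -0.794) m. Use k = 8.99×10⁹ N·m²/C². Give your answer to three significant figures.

-59.9 V

The total potential is the scalar sum of each charge's contribution, V = Σ kqᵢ/rᵢ.
Distances from the field point to each charge: r₁ = 1.07 m, r₂ = 1.82 m.
V = k[(-8.19×10⁻⁹)/(1.07) + (1.75×10⁻⁹)/(1.82)] = -59.9 V.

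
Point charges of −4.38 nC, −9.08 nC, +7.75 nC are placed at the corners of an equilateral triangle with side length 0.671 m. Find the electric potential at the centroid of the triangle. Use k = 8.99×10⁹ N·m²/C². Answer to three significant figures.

-133 V

Electric potential is a scalar, so the contributions from each charge add algebraically: V = Σ kqᵢ/rᵢ.
The distance from each vertex to the centroid is a/√3 = 0.387 m.
V = k[(-4.38×10⁻⁹)/(0.387) + (-9.08×10⁻⁹)/(0.387) + (7.75×10⁻⁹)/(0.387)] = -133 V.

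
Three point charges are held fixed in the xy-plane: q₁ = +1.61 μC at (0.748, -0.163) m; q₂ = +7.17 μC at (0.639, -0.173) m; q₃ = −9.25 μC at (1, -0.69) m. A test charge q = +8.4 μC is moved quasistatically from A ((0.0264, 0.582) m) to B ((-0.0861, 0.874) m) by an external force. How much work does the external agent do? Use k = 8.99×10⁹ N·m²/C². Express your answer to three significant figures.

-0.0884 J

For quasistatic motion the external work equals the change in potential energy: W_ext = qΔV = q(V_B − V_A).
At A: distances to the source charges are 1.04 m, 0.972 m, 1.60 m; V_A = Σ kqᵢ/rᵢ = 2.83×10⁴ V.
At B: distances to the source charges are 1.33 m, 1.27 m, 1.90 m; V_B = Σ kqᵢ/rᵢ = 1.78×10⁴ V.
ΔV = V_B − V_A = -1.05×10⁴ V.
W_ext = qΔV = (8.40×10⁻⁶ C)(-1.05×10⁴ V) = -0.0884 J.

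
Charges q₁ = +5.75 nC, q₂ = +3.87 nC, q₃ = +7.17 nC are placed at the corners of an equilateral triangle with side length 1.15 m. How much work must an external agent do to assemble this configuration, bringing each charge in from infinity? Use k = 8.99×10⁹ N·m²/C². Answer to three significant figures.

7.13×10⁻⁷ J

The assembly work is the sum of pairwise potential energies, U = Σ_{i<j} kqᵢqⱼ/rᵢⱼ.
All three pair separations equal the side length, 1.15 m.
U = (1.74×10⁻⁷) + (3.22×10⁻⁷) + (2.17×10⁻⁷) = 7.13×10⁻⁷ J.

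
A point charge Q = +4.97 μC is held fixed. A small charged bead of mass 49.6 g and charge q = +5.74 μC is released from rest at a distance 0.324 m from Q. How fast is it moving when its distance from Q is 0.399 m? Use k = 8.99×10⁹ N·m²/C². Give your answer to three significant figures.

Only the electrostatic force acts, so mechanical energy is conserved: ½mv² = U₁ − U₂ = kQq(1/r₁ − 1/r₂).
U₁ − U₂ = (8.99×10⁹ N·m²/C²)(4.97×10⁻⁶ C)(5.74×10⁻⁶ C)(1/0.324 − 1/0.399) = 0.149 J.
v = √(2·0.149/0.0496) = 2.45 m/s.

2.45 m/s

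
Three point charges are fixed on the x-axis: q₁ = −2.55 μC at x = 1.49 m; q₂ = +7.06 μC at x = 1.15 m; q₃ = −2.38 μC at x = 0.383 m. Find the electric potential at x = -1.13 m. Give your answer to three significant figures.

The total potential is the scalar sum of each charge's contribution, V = Σ kqᵢ/rᵢ.
Distances from the field point to each charge: r₁ = 2.62 m, r₂ = 2.28 m, r₃ = 1.51 m.
V = k[(-2.55×10⁻⁶)/(2.62) + (7.06×10⁻⁶)/(2.28) + (-2.38×10⁻⁶)/(1.51)] = 4950 V.

4950 V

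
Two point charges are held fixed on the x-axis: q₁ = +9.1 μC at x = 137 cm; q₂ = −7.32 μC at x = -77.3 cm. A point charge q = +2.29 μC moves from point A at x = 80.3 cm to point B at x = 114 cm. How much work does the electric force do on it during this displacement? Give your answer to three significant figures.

-0.501 J

The work done by the electric force is W_field = −ΔU = −q(V_B − V_A) = q(V_A − V_B).
At A: distances to the source charges are 0.567 m, 1.58 m; V_A = Σ kqᵢ/rᵢ = 1.03×10⁵ V.
At B: distances to the source charges are 0.230 m, 1.91 m; V_B = Σ kqᵢ/rᵢ = 3.21×10⁵ V.
ΔV = V_B − V_A = 2.19×10⁵ V.
W_field = −qΔV = −(2.29×10⁻⁶ C)(2.19×10⁵ V) = -0.501 J.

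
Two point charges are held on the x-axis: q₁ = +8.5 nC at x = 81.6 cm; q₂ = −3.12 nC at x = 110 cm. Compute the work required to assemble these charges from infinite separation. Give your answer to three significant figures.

-8.39×10⁻⁷ J

The work to assemble the configuration equals its total potential energy, U = Σ kqᵢqⱼ/rᵢⱼ over all pairs.
Pair separations: r₁₂ = 0.284 m.
U = (-8.39×10⁻⁷) = -8.39×10⁻⁷ J.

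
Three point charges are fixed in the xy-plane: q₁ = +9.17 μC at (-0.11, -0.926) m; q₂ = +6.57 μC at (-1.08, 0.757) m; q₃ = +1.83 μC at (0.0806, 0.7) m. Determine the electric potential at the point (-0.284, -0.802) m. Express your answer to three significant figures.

4.30×10⁵ V

Electric potential is a scalar, so the contributions from each charge add algebraically: V = Σ kqᵢ/rᵢ.
Distances from the field point to each charge: r₁ = 0.214 m, r₂ = 1.75 m, r₃ = 1.55 m.
V = k[(9.17×10⁻⁶)/(0.214) + (6.57×10⁻⁶)/(1.75) + (1.83×10⁻⁶)/(1.55)] = 4.30×10⁵ V.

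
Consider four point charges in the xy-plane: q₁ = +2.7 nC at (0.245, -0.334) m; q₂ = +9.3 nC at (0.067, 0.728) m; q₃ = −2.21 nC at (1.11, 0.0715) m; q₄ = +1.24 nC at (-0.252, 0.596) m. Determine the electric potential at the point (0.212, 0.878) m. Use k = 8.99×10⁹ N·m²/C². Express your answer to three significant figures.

425 V

Electric potential is a scalar, so the contributions from each charge add algebraically: V = Σ kqᵢ/rᵢ.
Distances from the field point to each charge: r₁ = 1.21 m, r₂ = 0.209 m, r₃ = 1.21 m, r₄ = 0.543 m.
V = k[(2.70×10⁻⁹)/(1.21) + (9.30×10⁻⁹)/(0.209) + (-2.21×10⁻⁹)/(1.21) + (1.24×10⁻⁹)/(0.543)] = 425 V.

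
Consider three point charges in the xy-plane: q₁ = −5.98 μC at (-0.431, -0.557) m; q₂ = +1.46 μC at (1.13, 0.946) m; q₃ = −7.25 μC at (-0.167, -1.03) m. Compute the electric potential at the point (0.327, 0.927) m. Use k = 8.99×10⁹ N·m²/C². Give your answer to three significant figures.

Electric potential is a scalar, so the contributions from each charge add algebraically: V = Σ kqᵢ/rᵢ.
Distances from the field point to each charge: r₁ = 1.67 m, r₂ = 0.803 m, r₃ = 2.02 m.
V = k[(-5.98×10⁻⁶)/(1.67) + (1.46×10⁻⁶)/(0.803) + (-7.25×10⁻⁶)/(2.02)] = -4.82×10⁴ V.

-4.82×10⁴ V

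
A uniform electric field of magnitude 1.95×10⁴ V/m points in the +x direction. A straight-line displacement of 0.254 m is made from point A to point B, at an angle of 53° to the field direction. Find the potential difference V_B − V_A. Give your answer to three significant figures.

Only the component of displacement along E changes the potential: ΔV = −E·d·cosθ.
ΔV = −(1.95×10⁴ V/m)(0.254 m)cos53° = -2980 V.

-2980 V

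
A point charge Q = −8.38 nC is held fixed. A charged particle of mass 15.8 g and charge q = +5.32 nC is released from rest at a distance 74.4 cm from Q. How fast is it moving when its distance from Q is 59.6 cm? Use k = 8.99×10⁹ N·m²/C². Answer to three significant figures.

Only the electrostatic force acts, so mechanical energy is conserved: ½mv² = U₁ − U₂ = kQq(1/r₁ − 1/r₂).
U₁ − U₂ = (8.99×10⁹ N·m²/C²)(-8.38×10⁻⁹ C)(5.32×10⁻⁹ C)(1/0.744 − 1/0.596) = 1.34×10⁻⁷ J.
v = √(2·1.34×10⁻⁷/0.0158) = 4.11×10⁻³ m/s.

4.11×10⁻³ m/s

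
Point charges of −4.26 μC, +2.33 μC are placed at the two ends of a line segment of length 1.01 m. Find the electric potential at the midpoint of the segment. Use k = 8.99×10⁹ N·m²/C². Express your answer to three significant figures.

Electric potential is a scalar, so the contributions from each charge add algebraically: V = Σ kqᵢ/rᵢ.
Each charge is 0.505 m from the midpoint.
V = k[(-4.26×10⁻⁶)/(0.505) + (2.33×10⁻⁶)/(0.505)] = -3.44×10⁴ V.

-3.44×10⁴ V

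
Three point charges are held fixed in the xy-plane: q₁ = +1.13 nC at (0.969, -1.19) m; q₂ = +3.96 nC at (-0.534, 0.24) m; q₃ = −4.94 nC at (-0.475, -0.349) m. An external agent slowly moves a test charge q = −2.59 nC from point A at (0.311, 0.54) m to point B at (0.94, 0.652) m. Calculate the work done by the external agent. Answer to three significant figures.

For quasistatic motion the external work equals the change in potential energy: W_ext = qΔV = q(V_B − V_A).
At A: distances to the source charges are 1.85 m, 0.897 m, 1.19 m; V_A = Σ kqᵢ/rᵢ = 7.77 V.
At B: distances to the source charges are 1.84 m, 1.53 m, 1.73 m; V_B = Σ kqᵢ/rᵢ = 3.15 V.
ΔV = V_B − V_A = -4.61 V.
W_ext = qΔV = (-2.59×10⁻⁹ C)(-4.61 V) = 1.19×10⁻⁸ J.

1.19×10⁻⁸ J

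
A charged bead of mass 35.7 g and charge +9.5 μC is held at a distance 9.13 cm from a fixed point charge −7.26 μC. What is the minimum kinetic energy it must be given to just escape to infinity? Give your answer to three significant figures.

6.79 J

To just escape, total mechanical energy must reach zero at infinity: ½mv²_min + U = 0, so ½mv²_min = −U = |kQq|/r.
|U| = |kQq|/r = (8.99×10⁹ N·m²/C²)(7.26×10⁻⁶)(9.50×10⁻⁶)/(0.0913) = 6.79 J.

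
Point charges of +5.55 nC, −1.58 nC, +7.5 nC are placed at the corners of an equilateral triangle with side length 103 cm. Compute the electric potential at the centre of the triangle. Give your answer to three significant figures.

173 V

Electric potential is a scalar, so the contributions from each charge add algebraically: V = Σ kqᵢ/rᵢ.
The distance from each vertex to the centroid is a/√3 = 0.595 m.
V = k[(5.55×10⁻⁹)/(0.595) + (-1.58×10⁻⁹)/(0.595) + (7.50×10⁻⁹)/(0.595)] = 173 V.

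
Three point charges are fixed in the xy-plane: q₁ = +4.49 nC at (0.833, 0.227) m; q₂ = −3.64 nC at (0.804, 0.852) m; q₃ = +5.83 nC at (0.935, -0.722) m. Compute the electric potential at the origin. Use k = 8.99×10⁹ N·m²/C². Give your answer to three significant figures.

Electric potential is a scalar, so the contributions from each charge add algebraically: V = Σ kqᵢ/rᵢ.
Distances from the field point to each charge: r₁ = 0.863 m, r₂ = 1.17 m, r₃ = 1.18 m.
V = k[(4.49×10⁻⁹)/(0.863) + (-3.64×10⁻⁹)/(1.17) + (5.83×10⁻⁹)/(1.18)] = 63.2 V.

63.2 V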